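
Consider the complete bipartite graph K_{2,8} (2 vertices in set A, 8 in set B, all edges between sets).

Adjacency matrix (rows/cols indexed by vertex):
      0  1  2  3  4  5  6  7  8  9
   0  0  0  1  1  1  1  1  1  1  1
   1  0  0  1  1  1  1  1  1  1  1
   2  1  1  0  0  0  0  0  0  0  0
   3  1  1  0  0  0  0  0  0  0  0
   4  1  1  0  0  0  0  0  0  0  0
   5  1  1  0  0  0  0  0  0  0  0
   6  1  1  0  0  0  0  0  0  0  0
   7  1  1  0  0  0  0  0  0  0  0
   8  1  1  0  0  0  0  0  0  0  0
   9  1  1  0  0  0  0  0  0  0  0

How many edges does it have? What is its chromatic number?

K_{2,8} has 2 * 8 = 16 edges.
Bipartite graphs have chromatic number 2 (color each partition differently).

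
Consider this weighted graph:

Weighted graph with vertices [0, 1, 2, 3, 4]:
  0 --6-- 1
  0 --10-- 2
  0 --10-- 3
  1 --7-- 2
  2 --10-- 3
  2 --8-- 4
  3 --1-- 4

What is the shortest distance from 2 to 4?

Using Dijkstra's algorithm from vertex 2:
Shortest path: 2 -> 4
Total weight: 8 = 8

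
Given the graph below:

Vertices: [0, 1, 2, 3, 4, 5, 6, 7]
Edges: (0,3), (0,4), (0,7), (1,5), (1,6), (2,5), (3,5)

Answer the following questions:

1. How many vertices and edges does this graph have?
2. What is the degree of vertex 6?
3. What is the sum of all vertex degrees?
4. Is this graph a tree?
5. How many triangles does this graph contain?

Count: 8 vertices, 7 edges.
Vertex 6 has neighbors [1], degree = 1.
Handshaking lemma: 2 * 7 = 14.
A graph is a tree iff it is connected and has exactly n-1 edges. This graph is connected (all 8 vertices in one component) and has 8-1 = 7 edges. It is a tree.
Number of triangles = 0.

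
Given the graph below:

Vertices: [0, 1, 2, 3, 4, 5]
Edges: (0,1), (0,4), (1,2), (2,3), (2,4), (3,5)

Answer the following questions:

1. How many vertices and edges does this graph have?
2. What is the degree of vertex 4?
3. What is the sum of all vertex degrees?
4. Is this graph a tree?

Count: 6 vertices, 6 edges.
Vertex 4 has neighbors [0, 2], degree = 2.
Handshaking lemma: 2 * 6 = 12.
A tree on 6 vertices has 5 edges. This graph has 6 edges (1 extra). Not a tree.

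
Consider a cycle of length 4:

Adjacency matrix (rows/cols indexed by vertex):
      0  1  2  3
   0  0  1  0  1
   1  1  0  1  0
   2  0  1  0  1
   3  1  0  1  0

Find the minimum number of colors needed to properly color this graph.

This is an even cycle (C_4). Even cycles are bipartite.
Chromatic number = 2.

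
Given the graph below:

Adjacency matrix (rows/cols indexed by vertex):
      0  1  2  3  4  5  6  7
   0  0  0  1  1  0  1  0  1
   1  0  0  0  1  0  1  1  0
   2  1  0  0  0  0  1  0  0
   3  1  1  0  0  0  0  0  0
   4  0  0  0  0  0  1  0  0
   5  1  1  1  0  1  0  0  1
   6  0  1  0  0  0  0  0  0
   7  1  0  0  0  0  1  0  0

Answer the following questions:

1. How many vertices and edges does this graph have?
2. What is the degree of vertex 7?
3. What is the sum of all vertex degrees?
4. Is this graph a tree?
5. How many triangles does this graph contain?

Count: 8 vertices, 10 edges.
Vertex 7 has neighbors [0, 5], degree = 2.
Handshaking lemma: 2 * 10 = 20.
A tree on 8 vertices has 7 edges. This graph has 10 edges (3 extra). Not a tree.
Number of triangles = 2.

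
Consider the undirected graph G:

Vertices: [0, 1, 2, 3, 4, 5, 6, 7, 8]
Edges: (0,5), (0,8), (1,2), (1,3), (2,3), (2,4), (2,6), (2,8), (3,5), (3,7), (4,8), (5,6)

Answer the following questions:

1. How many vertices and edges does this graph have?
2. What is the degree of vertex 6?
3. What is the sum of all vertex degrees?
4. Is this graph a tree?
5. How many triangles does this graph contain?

Count: 9 vertices, 12 edges.
Vertex 6 has neighbors [2, 5], degree = 2.
Handshaking lemma: 2 * 12 = 24.
A tree on 9 vertices has 8 edges. This graph has 12 edges (4 extra). Not a tree.
Number of triangles = 2.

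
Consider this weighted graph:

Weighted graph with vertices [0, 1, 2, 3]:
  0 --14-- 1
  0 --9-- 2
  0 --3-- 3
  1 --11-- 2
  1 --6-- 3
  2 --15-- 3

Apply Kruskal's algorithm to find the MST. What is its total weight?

Applying Kruskal's algorithm (sort edges by weight, add if no cycle):
  Add (0,3) w=3
  Add (1,3) w=6
  Add (0,2) w=9
  Skip (1,2) w=11 (creates cycle)
  Skip (0,1) w=14 (creates cycle)
  Skip (2,3) w=15 (creates cycle)
MST weight = 18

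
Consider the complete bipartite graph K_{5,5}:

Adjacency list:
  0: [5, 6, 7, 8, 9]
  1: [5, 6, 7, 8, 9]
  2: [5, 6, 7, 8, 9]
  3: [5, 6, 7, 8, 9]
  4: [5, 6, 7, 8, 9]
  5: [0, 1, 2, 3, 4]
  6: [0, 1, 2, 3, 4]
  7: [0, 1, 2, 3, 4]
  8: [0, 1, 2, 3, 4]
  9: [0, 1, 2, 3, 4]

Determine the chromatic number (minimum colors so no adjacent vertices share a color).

K_{5,5} is bipartite: vertices split into two independent sets of size 5 and 5.
Color one set 0, the other 1. No adjacent vertices share a color.
Chromatic number = 2.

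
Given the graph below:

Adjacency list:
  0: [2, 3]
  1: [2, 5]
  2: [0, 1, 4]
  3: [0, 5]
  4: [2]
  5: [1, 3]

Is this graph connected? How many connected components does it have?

Checking connectivity: the graph has 1 connected component(s).
All vertices are reachable from each other. The graph IS connected.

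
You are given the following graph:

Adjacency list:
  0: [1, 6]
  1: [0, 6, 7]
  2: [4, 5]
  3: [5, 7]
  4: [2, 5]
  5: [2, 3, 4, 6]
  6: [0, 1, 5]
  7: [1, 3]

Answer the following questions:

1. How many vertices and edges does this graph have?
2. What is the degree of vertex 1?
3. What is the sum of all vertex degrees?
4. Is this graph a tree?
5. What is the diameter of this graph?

Count: 8 vertices, 10 edges.
Vertex 1 has neighbors [0, 6, 7], degree = 3.
Handshaking lemma: 2 * 10 = 20.
A tree on 8 vertices has 7 edges. This graph has 10 edges (3 extra). Not a tree.
Diameter (longest shortest path) = 3.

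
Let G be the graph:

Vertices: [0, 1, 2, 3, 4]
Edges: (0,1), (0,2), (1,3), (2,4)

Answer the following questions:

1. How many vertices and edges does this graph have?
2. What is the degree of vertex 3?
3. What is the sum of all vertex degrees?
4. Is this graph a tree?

Count: 5 vertices, 4 edges.
Vertex 3 has neighbors [1], degree = 1.
Handshaking lemma: 2 * 4 = 8.
A graph is a tree iff it is connected and has exactly n-1 edges. This graph is connected (all 5 vertices in one component) and has 5-1 = 4 edges. It is a tree.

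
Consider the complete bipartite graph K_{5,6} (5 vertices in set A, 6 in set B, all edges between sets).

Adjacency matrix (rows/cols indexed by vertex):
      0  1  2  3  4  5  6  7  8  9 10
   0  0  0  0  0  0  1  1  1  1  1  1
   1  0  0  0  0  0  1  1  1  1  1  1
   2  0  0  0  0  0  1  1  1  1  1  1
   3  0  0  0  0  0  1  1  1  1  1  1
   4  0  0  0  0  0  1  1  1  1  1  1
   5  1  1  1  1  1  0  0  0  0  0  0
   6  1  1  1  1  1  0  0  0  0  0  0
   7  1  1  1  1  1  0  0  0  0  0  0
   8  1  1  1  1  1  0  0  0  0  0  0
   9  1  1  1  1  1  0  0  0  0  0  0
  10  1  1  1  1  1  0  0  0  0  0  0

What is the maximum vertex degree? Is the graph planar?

Set-A vertices have degree 6; set-B vertices have degree 5. Maximum degree = max(5,6) = 6.
K_{5,6} contains K_{3,3} as a subgraph (since both sides have >= 3 vertices); by Kuratowski's theorem it is not planar.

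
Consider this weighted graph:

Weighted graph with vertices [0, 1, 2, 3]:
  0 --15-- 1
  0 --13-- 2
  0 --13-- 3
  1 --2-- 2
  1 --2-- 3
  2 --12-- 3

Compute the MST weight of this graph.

Applying Kruskal's algorithm (sort edges by weight, add if no cycle):
  Add (1,2) w=2
  Add (1,3) w=2
  Skip (2,3) w=12 (creates cycle)
  Add (0,2) w=13
  Skip (0,3) w=13 (creates cycle)
  Skip (0,1) w=15 (creates cycle)
MST weight = 17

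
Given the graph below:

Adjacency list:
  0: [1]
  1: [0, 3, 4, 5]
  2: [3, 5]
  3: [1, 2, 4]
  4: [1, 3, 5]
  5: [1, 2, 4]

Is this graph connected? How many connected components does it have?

Checking connectivity: the graph has 1 connected component(s).
All vertices are reachable from each other. The graph IS connected.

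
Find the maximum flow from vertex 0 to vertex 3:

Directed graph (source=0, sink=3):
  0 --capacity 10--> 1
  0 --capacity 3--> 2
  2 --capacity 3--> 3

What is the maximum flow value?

Computing max flow:
  Flow on (0->2): 3/3
  Flow on (2->3): 3/3
Maximum flow = 3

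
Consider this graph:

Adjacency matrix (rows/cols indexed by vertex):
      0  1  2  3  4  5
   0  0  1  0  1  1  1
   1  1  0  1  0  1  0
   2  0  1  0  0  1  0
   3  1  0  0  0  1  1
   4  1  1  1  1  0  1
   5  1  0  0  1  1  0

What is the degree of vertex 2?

Vertex 2 has neighbors [1, 4], so deg(2) = 2.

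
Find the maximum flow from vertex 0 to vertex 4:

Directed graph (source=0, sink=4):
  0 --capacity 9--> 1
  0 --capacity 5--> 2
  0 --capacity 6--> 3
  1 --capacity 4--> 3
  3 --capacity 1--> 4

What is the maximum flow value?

Computing max flow:
  Flow on (0->1): 1/9
  Flow on (1->3): 1/4
  Flow on (3->4): 1/1
Maximum flow = 1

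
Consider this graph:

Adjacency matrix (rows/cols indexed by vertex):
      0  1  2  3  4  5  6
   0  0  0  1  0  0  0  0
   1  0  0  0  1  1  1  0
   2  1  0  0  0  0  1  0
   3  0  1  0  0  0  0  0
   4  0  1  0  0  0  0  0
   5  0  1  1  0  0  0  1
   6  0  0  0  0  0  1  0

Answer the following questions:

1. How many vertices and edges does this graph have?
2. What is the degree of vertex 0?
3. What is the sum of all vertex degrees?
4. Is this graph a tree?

Count: 7 vertices, 6 edges.
Vertex 0 has neighbors [2], degree = 1.
Handshaking lemma: 2 * 6 = 12.
A graph is a tree iff it is connected and has exactly n-1 edges. This graph is connected (all 7 vertices in one component) and has 7-1 = 6 edges. It is a tree.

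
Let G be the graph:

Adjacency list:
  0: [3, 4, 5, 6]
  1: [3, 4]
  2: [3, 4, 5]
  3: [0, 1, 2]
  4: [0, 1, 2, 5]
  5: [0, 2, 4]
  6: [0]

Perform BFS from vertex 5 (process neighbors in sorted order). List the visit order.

BFS from vertex 5 (neighbors processed in ascending order):
Visit order: 5, 0, 2, 4, 3, 6, 1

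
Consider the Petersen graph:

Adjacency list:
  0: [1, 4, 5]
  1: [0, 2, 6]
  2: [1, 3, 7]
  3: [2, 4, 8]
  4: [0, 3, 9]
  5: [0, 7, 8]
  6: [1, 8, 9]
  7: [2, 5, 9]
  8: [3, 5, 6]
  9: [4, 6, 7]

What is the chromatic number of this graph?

The Petersen graph contains odd cycles (e.g. the outer 5-cycle), so chi >= 3.
A proper 3-coloring exists (it is a well-known 3-chromatic graph).
Chromatic number = 3.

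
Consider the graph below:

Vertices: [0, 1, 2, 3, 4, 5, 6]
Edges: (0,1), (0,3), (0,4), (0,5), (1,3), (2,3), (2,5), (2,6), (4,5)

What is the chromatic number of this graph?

The graph has a maximum clique of size 3 (lower bound on chromatic number).
A valid 3-coloring: {0: 0, 1: 2, 2: 0, 3: 1, 4: 2, 5: 1, 6: 1}.
Chromatic number = 3.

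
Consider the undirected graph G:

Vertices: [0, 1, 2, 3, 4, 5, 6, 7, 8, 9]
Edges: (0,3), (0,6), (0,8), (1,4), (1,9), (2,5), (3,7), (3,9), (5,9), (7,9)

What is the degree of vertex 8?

Vertex 8 has neighbors [0], so deg(8) = 1.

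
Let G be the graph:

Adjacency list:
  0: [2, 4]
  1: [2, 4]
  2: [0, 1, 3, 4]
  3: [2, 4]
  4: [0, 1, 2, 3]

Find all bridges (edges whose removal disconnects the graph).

No bridges found. The graph is 2-edge-connected (no single edge removal disconnects it).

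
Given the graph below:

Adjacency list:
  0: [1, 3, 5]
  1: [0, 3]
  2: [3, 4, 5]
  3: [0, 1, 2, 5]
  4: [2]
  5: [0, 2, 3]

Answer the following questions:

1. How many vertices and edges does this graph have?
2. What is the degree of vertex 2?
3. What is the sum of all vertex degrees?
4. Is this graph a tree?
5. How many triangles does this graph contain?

Count: 6 vertices, 8 edges.
Vertex 2 has neighbors [3, 4, 5], degree = 3.
Handshaking lemma: 2 * 8 = 16.
A tree on 6 vertices has 5 edges. This graph has 8 edges (3 extra). Not a tree.
Number of triangles = 3.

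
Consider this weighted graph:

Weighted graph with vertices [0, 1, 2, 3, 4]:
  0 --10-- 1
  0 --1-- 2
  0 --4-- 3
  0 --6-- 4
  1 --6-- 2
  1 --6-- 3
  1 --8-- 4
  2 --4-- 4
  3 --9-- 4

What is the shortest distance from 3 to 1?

Using Dijkstra's algorithm from vertex 3:
Shortest path: 3 -> 1
Total weight: 6 = 6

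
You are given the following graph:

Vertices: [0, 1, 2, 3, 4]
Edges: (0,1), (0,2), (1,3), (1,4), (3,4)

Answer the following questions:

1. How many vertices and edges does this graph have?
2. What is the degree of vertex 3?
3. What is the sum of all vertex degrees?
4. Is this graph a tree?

Count: 5 vertices, 5 edges.
Vertex 3 has neighbors [1, 4], degree = 2.
Handshaking lemma: 2 * 5 = 10.
A tree on 5 vertices has 4 edges. This graph has 5 edges (1 extra). Not a tree.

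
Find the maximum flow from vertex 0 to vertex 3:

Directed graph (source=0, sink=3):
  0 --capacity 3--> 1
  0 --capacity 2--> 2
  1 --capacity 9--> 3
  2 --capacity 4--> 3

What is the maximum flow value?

Computing max flow:
  Flow on (0->1): 3/3
  Flow on (0->2): 2/2
  Flow on (1->3): 3/9
  Flow on (2->3): 2/4
Maximum flow = 5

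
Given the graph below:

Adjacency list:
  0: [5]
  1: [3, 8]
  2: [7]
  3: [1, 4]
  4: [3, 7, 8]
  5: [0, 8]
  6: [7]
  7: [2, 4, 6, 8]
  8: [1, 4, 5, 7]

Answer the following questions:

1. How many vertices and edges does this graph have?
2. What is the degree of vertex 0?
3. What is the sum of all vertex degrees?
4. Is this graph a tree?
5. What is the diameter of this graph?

Count: 9 vertices, 10 edges.
Vertex 0 has neighbors [5], degree = 1.
Handshaking lemma: 2 * 10 = 20.
A tree on 9 vertices has 8 edges. This graph has 10 edges (2 extra). Not a tree.
Diameter (longest shortest path) = 4.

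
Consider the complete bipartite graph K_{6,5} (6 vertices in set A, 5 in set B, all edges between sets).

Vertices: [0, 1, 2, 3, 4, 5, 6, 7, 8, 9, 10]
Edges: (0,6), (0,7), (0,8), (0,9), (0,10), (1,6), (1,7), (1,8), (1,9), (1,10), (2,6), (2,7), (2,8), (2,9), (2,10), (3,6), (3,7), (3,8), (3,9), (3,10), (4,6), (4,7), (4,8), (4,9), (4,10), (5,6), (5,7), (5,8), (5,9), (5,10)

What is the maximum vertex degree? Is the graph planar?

Set-A vertices have degree 5; set-B vertices have degree 6. Maximum degree = max(6,5) = 6.
K_{6,5} contains K_{3,3} as a subgraph (since both sides have >= 3 vertices); by Kuratowski's theorem it is not planar.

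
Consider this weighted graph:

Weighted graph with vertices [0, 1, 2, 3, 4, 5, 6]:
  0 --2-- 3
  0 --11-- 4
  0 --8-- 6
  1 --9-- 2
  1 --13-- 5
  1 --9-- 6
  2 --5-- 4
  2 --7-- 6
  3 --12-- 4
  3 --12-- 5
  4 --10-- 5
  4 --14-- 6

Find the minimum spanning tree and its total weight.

Applying Kruskal's algorithm (sort edges by weight, add if no cycle):
  Add (0,3) w=2
  Add (2,4) w=5
  Add (2,6) w=7
  Add (0,6) w=8
  Add (1,2) w=9
  Skip (1,6) w=9 (creates cycle)
  Add (4,5) w=10
  Skip (0,4) w=11 (creates cycle)
  Skip (3,4) w=12 (creates cycle)
  Skip (3,5) w=12 (creates cycle)
  Skip (1,5) w=13 (creates cycle)
  Skip (4,6) w=14 (creates cycle)
MST weight = 41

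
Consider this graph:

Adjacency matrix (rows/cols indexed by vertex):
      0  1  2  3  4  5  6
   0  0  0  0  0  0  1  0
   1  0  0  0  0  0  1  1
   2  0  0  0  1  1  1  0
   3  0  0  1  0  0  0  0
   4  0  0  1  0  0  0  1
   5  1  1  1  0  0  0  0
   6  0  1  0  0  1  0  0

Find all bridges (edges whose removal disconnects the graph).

A bridge is an edge whose removal increases the number of connected components.
Bridges found: (0,5), (2,3)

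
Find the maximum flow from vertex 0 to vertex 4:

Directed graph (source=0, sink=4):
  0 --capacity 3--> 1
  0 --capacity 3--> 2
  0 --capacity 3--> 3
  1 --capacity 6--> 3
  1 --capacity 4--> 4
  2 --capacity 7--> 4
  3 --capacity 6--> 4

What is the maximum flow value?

Computing max flow:
  Flow on (0->1): 3/3
  Flow on (0->2): 3/3
  Flow on (0->3): 3/3
  Flow on (1->4): 3/4
  Flow on (2->4): 3/7
  Flow on (3->4): 3/6
Maximum flow = 9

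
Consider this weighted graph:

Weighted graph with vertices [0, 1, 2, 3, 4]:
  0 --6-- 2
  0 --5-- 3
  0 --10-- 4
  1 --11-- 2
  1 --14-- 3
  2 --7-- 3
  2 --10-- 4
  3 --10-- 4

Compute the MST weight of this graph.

Applying Kruskal's algorithm (sort edges by weight, add if no cycle):
  Add (0,3) w=5
  Add (0,2) w=6
  Skip (2,3) w=7 (creates cycle)
  Add (0,4) w=10
  Skip (2,4) w=10 (creates cycle)
  Skip (3,4) w=10 (creates cycle)
  Add (1,2) w=11
  Skip (1,3) w=14 (creates cycle)
MST weight = 32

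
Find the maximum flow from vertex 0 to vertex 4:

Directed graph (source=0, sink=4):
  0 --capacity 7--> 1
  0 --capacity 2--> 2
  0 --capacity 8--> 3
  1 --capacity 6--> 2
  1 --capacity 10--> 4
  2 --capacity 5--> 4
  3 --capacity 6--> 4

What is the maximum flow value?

Computing max flow:
  Flow on (0->1): 7/7
  Flow on (0->2): 2/2
  Flow on (0->3): 6/8
  Flow on (1->4): 7/10
  Flow on (2->4): 2/5
  Flow on (3->4): 6/6
Maximum flow = 15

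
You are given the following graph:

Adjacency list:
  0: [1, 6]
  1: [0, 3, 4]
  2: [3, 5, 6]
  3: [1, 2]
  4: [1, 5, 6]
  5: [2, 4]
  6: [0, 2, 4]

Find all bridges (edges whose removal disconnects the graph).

No bridges found. The graph is 2-edge-connected (no single edge removal disconnects it).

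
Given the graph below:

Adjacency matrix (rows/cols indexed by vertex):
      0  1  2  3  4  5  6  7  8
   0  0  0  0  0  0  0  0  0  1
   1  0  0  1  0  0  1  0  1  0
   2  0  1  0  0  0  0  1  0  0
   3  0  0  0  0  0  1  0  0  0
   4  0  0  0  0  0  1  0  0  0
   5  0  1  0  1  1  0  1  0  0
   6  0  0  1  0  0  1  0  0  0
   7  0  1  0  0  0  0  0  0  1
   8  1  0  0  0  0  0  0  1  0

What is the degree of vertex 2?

Vertex 2 has neighbors [1, 6], so deg(2) = 2.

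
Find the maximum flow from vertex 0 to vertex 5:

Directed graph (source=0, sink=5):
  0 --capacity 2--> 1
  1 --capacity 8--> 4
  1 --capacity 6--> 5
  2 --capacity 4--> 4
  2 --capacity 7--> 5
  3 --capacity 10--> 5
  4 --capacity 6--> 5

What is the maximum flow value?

Computing max flow:
  Flow on (0->1): 2/2
  Flow on (1->5): 2/6
Maximum flow = 2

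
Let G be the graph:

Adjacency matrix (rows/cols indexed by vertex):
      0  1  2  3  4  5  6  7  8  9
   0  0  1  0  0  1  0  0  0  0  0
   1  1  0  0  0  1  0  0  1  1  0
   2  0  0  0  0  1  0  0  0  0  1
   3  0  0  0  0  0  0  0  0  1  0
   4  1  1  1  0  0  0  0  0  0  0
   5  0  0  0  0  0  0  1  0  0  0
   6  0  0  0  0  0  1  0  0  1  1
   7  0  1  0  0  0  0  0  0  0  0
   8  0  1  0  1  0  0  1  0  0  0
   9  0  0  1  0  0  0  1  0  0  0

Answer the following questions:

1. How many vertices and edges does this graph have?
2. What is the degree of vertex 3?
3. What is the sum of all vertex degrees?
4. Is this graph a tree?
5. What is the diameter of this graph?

Count: 10 vertices, 11 edges.
Vertex 3 has neighbors [8], degree = 1.
Handshaking lemma: 2 * 11 = 22.
A tree on 10 vertices has 9 edges. This graph has 11 edges (2 extra). Not a tree.
Diameter (longest shortest path) = 4.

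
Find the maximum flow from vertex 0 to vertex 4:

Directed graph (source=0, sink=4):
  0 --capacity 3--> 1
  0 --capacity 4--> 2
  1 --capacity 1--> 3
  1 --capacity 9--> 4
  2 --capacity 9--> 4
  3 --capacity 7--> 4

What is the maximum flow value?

Computing max flow:
  Flow on (0->1): 3/3
  Flow on (0->2): 4/4
  Flow on (1->4): 3/9
  Flow on (2->4): 4/9
Maximum flow = 7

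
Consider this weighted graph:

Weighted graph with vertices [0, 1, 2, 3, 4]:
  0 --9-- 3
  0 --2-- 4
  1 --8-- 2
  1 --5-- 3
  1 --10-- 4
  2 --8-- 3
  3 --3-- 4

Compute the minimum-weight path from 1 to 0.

Using Dijkstra's algorithm from vertex 1:
Shortest path: 1 -> 3 -> 4 -> 0
Total weight: 5 + 3 + 2 = 10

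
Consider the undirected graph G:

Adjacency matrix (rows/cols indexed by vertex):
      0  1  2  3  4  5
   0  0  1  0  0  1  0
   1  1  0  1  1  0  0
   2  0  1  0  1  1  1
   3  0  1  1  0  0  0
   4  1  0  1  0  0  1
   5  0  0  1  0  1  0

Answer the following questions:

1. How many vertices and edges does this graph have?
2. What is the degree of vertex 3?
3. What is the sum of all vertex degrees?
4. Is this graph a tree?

Count: 6 vertices, 8 edges.
Vertex 3 has neighbors [1, 2], degree = 2.
Handshaking lemma: 2 * 8 = 16.
A tree on 6 vertices has 5 edges. This graph has 8 edges (3 extra). Not a tree.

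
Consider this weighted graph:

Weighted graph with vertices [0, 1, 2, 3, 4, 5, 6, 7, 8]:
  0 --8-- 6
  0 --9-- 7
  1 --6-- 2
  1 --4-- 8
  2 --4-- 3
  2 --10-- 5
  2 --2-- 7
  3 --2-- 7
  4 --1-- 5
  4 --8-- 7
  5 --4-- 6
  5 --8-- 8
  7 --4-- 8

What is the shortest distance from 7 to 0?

Using Dijkstra's algorithm from vertex 7:
Shortest path: 7 -> 0
Total weight: 9 = 9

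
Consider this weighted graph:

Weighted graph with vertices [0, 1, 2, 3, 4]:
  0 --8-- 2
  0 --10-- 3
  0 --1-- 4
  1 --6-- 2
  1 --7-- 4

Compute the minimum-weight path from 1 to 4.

Using Dijkstra's algorithm from vertex 1:
Shortest path: 1 -> 4
Total weight: 7 = 7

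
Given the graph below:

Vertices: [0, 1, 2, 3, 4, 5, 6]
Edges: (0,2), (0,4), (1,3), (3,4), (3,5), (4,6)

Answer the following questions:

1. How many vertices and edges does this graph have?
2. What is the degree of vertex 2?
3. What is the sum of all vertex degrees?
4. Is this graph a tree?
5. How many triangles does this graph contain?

Count: 7 vertices, 6 edges.
Vertex 2 has neighbors [0], degree = 1.
Handshaking lemma: 2 * 6 = 12.
A graph is a tree iff it is connected and has exactly n-1 edges. This graph is connected (all 7 vertices in one component) and has 7-1 = 6 edges. It is a tree.
Number of triangles = 0.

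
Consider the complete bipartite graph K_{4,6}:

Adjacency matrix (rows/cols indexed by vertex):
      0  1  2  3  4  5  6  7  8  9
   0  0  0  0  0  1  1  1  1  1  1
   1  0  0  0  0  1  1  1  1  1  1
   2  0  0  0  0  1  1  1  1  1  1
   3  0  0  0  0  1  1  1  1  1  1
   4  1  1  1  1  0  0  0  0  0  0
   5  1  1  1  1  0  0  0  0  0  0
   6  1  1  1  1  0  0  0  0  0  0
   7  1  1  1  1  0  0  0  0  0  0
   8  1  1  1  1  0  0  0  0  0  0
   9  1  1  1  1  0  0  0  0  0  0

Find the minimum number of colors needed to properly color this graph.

K_{4,6} is bipartite: vertices split into two independent sets of size 4 and 6.
Color one set 0, the other 1. No adjacent vertices share a color.
Chromatic number = 2.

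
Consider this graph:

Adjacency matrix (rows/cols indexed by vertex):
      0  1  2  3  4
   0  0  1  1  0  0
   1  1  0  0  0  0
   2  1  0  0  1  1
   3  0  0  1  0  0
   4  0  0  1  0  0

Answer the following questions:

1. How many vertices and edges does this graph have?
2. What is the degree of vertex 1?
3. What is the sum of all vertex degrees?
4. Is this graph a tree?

Count: 5 vertices, 4 edges.
Vertex 1 has neighbors [0], degree = 1.
Handshaking lemma: 2 * 4 = 8.
A graph is a tree iff it is connected and has exactly n-1 edges. This graph is connected (all 5 vertices in one component) and has 5-1 = 4 edges. It is a tree.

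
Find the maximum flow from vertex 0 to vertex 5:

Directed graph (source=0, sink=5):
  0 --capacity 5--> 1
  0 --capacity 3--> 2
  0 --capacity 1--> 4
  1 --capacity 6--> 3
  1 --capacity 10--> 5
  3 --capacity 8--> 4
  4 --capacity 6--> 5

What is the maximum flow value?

Computing max flow:
  Flow on (0->1): 5/5
  Flow on (0->4): 1/1
  Flow on (1->5): 5/10
  Flow on (4->5): 1/6
Maximum flow = 6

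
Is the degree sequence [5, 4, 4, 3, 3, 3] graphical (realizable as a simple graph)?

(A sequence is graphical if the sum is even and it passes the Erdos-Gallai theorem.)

Sum of degrees = 22. Sum is even and passes Erdos-Gallai. The sequence IS graphical.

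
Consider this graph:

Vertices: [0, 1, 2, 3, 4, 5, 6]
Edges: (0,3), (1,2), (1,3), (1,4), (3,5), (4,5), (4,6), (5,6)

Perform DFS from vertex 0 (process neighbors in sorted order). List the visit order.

DFS from vertex 0 (neighbors processed in ascending order):
Visit order: 0, 3, 1, 2, 4, 5, 6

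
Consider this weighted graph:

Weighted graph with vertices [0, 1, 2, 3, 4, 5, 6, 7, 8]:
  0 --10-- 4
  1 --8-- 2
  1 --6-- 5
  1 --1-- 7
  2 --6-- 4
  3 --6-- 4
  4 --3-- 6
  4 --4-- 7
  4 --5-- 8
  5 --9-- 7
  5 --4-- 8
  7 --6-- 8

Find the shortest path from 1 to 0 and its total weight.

Using Dijkstra's algorithm from vertex 1:
Shortest path: 1 -> 7 -> 4 -> 0
Total weight: 1 + 4 + 10 = 15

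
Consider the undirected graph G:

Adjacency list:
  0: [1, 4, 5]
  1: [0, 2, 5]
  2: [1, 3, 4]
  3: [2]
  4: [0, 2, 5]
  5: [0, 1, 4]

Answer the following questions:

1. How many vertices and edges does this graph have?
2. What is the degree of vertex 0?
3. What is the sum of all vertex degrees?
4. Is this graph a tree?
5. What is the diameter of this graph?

Count: 6 vertices, 8 edges.
Vertex 0 has neighbors [1, 4, 5], degree = 3.
Handshaking lemma: 2 * 8 = 16.
A tree on 6 vertices has 5 edges. This graph has 8 edges (3 extra). Not a tree.
Diameter (longest shortest path) = 3.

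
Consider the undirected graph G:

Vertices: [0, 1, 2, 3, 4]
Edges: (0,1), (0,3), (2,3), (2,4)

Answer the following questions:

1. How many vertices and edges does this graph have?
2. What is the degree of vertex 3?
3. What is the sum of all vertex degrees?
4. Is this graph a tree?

Count: 5 vertices, 4 edges.
Vertex 3 has neighbors [0, 2], degree = 2.
Handshaking lemma: 2 * 4 = 8.
A graph is a tree iff it is connected and has exactly n-1 edges. This graph is connected (all 5 vertices in one component) and has 5-1 = 4 edges. It is a tree.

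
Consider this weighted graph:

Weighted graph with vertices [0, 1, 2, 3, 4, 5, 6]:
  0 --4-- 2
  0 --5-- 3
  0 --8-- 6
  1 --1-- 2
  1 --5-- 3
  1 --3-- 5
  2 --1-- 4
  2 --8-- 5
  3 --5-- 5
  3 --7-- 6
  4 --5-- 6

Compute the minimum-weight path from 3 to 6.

Using Dijkstra's algorithm from vertex 3:
Shortest path: 3 -> 6
Total weight: 7 = 7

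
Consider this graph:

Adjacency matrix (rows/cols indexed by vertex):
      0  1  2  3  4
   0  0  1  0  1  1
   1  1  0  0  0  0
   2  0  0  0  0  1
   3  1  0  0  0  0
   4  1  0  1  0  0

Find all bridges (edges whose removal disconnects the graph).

A bridge is an edge whose removal increases the number of connected components.
Bridges found: (0,1), (0,3), (0,4), (2,4)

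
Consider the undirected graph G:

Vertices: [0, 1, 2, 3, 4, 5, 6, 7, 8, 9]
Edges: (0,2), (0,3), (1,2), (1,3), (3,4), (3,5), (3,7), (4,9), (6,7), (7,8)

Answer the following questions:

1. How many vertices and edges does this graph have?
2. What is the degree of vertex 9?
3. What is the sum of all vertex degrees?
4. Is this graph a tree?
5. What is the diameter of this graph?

Count: 10 vertices, 10 edges.
Vertex 9 has neighbors [4], degree = 1.
Handshaking lemma: 2 * 10 = 20.
A tree on 10 vertices has 9 edges. This graph has 10 edges (1 extra). Not a tree.
Diameter (longest shortest path) = 4.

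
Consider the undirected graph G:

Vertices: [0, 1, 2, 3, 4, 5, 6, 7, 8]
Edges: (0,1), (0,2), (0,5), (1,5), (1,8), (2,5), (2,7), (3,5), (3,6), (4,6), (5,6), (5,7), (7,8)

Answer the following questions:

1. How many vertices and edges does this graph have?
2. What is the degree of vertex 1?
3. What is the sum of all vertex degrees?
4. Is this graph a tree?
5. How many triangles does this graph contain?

Count: 9 vertices, 13 edges.
Vertex 1 has neighbors [0, 5, 8], degree = 3.
Handshaking lemma: 2 * 13 = 26.
A tree on 9 vertices has 8 edges. This graph has 13 edges (5 extra). Not a tree.
Number of triangles = 4.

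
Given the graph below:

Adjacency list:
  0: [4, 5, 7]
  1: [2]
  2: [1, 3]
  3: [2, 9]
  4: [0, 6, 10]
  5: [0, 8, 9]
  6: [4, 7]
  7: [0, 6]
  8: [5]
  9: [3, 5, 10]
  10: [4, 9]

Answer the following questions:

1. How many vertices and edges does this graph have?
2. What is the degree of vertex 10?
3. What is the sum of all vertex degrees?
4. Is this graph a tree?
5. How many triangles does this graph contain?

Count: 11 vertices, 12 edges.
Vertex 10 has neighbors [4, 9], degree = 2.
Handshaking lemma: 2 * 12 = 24.
A tree on 11 vertices has 10 edges. This graph has 12 edges (2 extra). Not a tree.
Number of triangles = 0.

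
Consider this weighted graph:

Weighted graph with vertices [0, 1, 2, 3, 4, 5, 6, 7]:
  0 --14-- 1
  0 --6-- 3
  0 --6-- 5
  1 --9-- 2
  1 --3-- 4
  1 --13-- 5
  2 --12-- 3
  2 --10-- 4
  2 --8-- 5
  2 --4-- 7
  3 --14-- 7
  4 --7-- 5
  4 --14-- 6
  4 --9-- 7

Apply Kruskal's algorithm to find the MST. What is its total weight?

Applying Kruskal's algorithm (sort edges by weight, add if no cycle):
  Add (1,4) w=3
  Add (2,7) w=4
  Add (0,5) w=6
  Add (0,3) w=6
  Add (4,5) w=7
  Add (2,5) w=8
  Skip (1,2) w=9 (creates cycle)
  Skip (4,7) w=9 (creates cycle)
  Skip (2,4) w=10 (creates cycle)
  Skip (2,3) w=12 (creates cycle)
  Skip (1,5) w=13 (creates cycle)
  Skip (0,1) w=14 (creates cycle)
  Skip (3,7) w=14 (creates cycle)
  Add (4,6) w=14
MST weight = 48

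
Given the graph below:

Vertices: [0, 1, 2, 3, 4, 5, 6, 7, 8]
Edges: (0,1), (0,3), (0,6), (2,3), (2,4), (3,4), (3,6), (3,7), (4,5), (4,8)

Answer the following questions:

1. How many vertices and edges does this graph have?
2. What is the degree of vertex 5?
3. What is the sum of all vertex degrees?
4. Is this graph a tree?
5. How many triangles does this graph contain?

Count: 9 vertices, 10 edges.
Vertex 5 has neighbors [4], degree = 1.
Handshaking lemma: 2 * 10 = 20.
A tree on 9 vertices has 8 edges. This graph has 10 edges (2 extra). Not a tree.
Number of triangles = 2.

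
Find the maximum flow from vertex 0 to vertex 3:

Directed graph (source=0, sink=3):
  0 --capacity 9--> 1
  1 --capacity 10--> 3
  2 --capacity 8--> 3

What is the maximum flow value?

Computing max flow:
  Flow on (0->1): 9/9
  Flow on (1->3): 9/10
Maximum flow = 9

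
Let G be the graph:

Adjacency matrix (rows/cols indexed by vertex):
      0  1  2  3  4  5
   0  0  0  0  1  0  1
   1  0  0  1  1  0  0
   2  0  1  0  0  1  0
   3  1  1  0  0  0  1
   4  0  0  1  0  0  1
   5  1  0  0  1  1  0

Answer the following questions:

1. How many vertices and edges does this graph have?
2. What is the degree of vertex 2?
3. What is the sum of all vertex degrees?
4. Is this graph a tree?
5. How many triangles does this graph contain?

Count: 6 vertices, 7 edges.
Vertex 2 has neighbors [1, 4], degree = 2.
Handshaking lemma: 2 * 7 = 14.
A tree on 6 vertices has 5 edges. This graph has 7 edges (2 extra). Not a tree.
Number of triangles = 1.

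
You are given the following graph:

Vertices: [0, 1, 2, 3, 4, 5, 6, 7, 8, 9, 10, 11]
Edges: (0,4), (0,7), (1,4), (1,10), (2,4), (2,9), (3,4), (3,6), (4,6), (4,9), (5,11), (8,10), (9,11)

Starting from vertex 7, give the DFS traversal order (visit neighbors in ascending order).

DFS from vertex 7 (neighbors processed in ascending order):
Visit order: 7, 0, 4, 1, 10, 8, 2, 9, 11, 5, 3, 6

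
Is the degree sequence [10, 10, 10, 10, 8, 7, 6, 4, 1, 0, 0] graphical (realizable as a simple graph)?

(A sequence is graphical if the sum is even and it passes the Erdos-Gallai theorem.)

Sum of degrees = 66. Sum is even but fails Erdos-Gallai. The sequence is NOT graphical.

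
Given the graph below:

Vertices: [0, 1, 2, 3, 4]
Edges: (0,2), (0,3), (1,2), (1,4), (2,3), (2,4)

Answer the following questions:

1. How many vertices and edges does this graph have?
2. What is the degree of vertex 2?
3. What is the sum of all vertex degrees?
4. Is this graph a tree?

Count: 5 vertices, 6 edges.
Vertex 2 has neighbors [0, 1, 3, 4], degree = 4.
Handshaking lemma: 2 * 6 = 12.
A tree on 5 vertices has 4 edges. This graph has 6 edges (2 extra). Not a tree.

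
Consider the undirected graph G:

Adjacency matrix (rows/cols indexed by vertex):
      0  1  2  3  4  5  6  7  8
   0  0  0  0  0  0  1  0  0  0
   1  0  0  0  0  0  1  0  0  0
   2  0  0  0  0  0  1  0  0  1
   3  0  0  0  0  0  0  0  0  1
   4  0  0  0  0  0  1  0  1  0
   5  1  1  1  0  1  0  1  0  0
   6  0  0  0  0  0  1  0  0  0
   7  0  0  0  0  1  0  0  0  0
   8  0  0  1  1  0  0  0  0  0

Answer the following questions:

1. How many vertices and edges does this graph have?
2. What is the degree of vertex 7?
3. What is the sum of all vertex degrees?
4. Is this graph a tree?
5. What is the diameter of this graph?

Count: 9 vertices, 8 edges.
Vertex 7 has neighbors [4], degree = 1.
Handshaking lemma: 2 * 8 = 16.
A graph is a tree iff it is connected and has exactly n-1 edges. This graph is connected (all 9 vertices in one component) and has 9-1 = 8 edges. It is a tree.
Diameter (longest shortest path) = 5.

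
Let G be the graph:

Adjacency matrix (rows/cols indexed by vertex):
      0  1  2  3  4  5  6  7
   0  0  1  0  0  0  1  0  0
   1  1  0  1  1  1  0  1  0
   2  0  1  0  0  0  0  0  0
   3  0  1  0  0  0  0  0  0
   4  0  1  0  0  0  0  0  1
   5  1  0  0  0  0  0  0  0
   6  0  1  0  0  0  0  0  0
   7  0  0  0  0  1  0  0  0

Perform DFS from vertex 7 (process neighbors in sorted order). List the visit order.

DFS from vertex 7 (neighbors processed in ascending order):
Visit order: 7, 4, 1, 0, 5, 2, 3, 6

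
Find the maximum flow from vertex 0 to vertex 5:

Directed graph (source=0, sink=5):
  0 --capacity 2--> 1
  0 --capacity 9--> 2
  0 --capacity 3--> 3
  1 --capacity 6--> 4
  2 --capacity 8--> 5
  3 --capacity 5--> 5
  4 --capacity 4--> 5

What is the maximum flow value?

Computing max flow:
  Flow on (0->1): 2/2
  Flow on (0->2): 8/9
  Flow on (0->3): 3/3
  Flow on (1->4): 2/6
  Flow on (2->5): 8/8
  Flow on (3->5): 3/5
  Flow on (4->5): 2/4
Maximum flow = 13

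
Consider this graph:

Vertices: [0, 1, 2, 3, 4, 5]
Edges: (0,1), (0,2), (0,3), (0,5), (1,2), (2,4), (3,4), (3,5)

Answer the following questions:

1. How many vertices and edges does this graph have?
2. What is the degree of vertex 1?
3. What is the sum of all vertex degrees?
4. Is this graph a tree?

Count: 6 vertices, 8 edges.
Vertex 1 has neighbors [0, 2], degree = 2.
Handshaking lemma: 2 * 8 = 16.
A tree on 6 vertices has 5 edges. This graph has 8 edges (3 extra). Not a tree.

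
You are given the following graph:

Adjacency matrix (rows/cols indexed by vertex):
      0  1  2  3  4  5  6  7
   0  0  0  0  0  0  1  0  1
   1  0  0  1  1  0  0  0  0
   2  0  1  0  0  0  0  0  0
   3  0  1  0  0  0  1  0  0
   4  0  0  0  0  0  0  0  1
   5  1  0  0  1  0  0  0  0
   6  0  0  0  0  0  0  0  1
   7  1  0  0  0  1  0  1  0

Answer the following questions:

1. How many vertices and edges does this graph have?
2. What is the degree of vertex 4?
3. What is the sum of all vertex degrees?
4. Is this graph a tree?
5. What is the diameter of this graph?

Count: 8 vertices, 7 edges.
Vertex 4 has neighbors [7], degree = 1.
Handshaking lemma: 2 * 7 = 14.
A graph is a tree iff it is connected and has exactly n-1 edges. This graph is connected (all 8 vertices in one component) and has 8-1 = 7 edges. It is a tree.
Diameter (longest shortest path) = 6.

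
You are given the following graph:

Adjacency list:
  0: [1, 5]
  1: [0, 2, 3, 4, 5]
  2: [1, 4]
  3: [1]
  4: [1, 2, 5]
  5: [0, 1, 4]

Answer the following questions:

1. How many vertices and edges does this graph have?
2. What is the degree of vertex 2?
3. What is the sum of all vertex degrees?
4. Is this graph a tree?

Count: 6 vertices, 8 edges.
Vertex 2 has neighbors [1, 4], degree = 2.
Handshaking lemma: 2 * 8 = 16.
A tree on 6 vertices has 5 edges. This graph has 8 edges (3 extra). Not a tree.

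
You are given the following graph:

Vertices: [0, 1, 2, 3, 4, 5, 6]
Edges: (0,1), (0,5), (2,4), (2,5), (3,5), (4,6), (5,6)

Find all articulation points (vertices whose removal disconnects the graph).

An articulation point is a vertex whose removal disconnects the graph.
Articulation points: [0, 5]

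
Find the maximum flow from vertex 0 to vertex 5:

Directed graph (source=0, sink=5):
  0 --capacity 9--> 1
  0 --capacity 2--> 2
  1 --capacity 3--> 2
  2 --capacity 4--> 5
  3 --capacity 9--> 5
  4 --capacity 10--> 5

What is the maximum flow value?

Computing max flow:
  Flow on (0->1): 3/9
  Flow on (0->2): 1/2
  Flow on (1->2): 3/3
  Flow on (2->5): 4/4
Maximum flow = 4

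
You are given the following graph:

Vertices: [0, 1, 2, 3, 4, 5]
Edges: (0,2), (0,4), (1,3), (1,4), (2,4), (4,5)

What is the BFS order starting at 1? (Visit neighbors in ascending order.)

BFS from vertex 1 (neighbors processed in ascending order):
Visit order: 1, 3, 4, 0, 2, 5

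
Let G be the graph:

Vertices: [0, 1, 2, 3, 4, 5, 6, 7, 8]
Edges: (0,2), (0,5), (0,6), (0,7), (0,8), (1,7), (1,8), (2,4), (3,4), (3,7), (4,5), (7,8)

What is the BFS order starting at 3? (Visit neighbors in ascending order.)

BFS from vertex 3 (neighbors processed in ascending order):
Visit order: 3, 4, 7, 2, 5, 0, 1, 8, 6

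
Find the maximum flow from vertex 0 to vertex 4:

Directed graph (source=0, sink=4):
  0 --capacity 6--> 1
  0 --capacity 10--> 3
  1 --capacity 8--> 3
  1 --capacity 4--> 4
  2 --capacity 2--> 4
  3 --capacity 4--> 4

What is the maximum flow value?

Computing max flow:
  Flow on (0->1): 4/6
  Flow on (0->3): 4/10
  Flow on (1->4): 4/4
  Flow on (3->4): 4/4
Maximum flow = 8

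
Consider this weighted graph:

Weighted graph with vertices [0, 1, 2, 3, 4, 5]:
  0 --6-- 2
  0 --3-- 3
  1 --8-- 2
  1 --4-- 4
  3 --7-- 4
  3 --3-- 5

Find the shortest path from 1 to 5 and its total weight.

Using Dijkstra's algorithm from vertex 1:
Shortest path: 1 -> 4 -> 3 -> 5
Total weight: 4 + 7 + 3 = 14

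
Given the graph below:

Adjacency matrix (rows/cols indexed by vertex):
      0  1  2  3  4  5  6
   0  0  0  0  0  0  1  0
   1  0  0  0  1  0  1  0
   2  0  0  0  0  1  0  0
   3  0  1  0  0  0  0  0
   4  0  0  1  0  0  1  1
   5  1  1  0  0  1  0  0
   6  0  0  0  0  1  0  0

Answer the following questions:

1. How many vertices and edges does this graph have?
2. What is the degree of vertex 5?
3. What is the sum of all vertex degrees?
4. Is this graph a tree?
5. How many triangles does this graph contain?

Count: 7 vertices, 6 edges.
Vertex 5 has neighbors [0, 1, 4], degree = 3.
Handshaking lemma: 2 * 6 = 12.
A graph is a tree iff it is connected and has exactly n-1 edges. This graph is connected (all 7 vertices in one component) and has 7-1 = 6 edges. It is a tree.
Number of triangles = 0.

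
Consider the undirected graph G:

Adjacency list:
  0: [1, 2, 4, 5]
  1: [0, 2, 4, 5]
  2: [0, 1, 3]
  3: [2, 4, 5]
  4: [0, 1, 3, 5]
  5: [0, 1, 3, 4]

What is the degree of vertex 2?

Vertex 2 has neighbors [0, 1, 3], so deg(2) = 3.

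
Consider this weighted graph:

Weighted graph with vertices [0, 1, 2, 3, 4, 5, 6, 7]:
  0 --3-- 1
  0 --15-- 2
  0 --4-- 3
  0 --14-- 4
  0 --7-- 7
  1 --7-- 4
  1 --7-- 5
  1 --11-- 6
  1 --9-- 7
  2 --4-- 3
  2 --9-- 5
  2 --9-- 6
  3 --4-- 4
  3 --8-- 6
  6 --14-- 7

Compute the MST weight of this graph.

Applying Kruskal's algorithm (sort edges by weight, add if no cycle):
  Add (0,1) w=3
  Add (0,3) w=4
  Add (2,3) w=4
  Add (3,4) w=4
  Add (0,7) w=7
  Skip (1,4) w=7 (creates cycle)
  Add (1,5) w=7
  Add (3,6) w=8
  Skip (1,7) w=9 (creates cycle)
  Skip (2,6) w=9 (creates cycle)
  Skip (2,5) w=9 (creates cycle)
  Skip (1,6) w=11 (creates cycle)
  Skip (0,4) w=14 (creates cycle)
  Skip (6,7) w=14 (creates cycle)
  Skip (0,2) w=15 (creates cycle)
MST weight = 37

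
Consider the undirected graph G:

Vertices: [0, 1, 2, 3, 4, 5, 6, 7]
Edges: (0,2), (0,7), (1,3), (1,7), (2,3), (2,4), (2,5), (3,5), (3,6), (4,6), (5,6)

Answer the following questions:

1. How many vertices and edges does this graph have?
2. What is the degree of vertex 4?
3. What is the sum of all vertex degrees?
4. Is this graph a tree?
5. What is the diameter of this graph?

Count: 8 vertices, 11 edges.
Vertex 4 has neighbors [2, 6], degree = 2.
Handshaking lemma: 2 * 11 = 22.
A tree on 8 vertices has 7 edges. This graph has 11 edges (4 extra). Not a tree.
Diameter (longest shortest path) = 3.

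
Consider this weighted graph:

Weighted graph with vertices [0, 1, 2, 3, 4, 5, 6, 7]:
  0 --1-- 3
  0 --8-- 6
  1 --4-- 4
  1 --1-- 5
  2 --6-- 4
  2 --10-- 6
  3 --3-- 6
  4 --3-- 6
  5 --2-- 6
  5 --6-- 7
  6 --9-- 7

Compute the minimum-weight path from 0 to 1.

Using Dijkstra's algorithm from vertex 0:
Shortest path: 0 -> 3 -> 6 -> 5 -> 1
Total weight: 1 + 3 + 2 + 1 = 7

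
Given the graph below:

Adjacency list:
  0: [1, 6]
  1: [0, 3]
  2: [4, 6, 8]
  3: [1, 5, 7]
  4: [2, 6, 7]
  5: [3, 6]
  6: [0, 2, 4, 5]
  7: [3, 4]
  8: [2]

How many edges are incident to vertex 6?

Vertex 6 has neighbors [0, 2, 4, 5], so deg(6) = 4.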